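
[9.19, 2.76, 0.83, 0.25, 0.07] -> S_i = 9.19*0.30^i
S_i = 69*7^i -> [69, 483, 3381, 23667, 165669]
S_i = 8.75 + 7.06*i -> [8.75, 15.81, 22.87, 29.93, 36.99]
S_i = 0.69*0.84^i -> [0.69, 0.58, 0.49, 0.41, 0.34]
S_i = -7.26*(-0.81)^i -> [-7.26, 5.88, -4.76, 3.86, -3.13]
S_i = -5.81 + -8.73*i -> [-5.81, -14.54, -23.27, -32.0, -40.73]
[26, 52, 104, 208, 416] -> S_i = 26*2^i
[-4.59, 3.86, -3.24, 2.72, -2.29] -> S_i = -4.59*(-0.84)^i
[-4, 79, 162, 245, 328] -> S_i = -4 + 83*i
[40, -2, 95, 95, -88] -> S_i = Random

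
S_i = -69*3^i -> [-69, -207, -621, -1863, -5589]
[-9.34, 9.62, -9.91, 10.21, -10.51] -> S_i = -9.34*(-1.03)^i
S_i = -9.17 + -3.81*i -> [-9.17, -12.98, -16.79, -20.6, -24.41]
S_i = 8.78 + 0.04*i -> [8.78, 8.82, 8.86, 8.9, 8.94]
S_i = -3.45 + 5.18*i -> [-3.45, 1.73, 6.91, 12.09, 17.27]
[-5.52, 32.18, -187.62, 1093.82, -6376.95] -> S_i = -5.52*(-5.83)^i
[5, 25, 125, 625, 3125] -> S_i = 5*5^i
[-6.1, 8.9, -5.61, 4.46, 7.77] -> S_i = Random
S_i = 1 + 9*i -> [1, 10, 19, 28, 37]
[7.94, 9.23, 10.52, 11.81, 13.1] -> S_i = 7.94 + 1.29*i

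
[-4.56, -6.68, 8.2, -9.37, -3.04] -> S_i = Random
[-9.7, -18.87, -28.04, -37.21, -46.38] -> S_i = -9.70 + -9.17*i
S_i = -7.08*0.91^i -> [-7.08, -6.44, -5.86, -5.34, -4.86]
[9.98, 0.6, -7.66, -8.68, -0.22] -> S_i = Random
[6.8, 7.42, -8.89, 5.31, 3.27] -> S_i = Random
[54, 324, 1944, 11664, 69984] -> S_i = 54*6^i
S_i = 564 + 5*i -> [564, 569, 574, 579, 584]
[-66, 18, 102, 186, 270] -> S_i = -66 + 84*i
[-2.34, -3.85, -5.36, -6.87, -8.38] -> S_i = -2.34 + -1.51*i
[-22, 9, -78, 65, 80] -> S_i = Random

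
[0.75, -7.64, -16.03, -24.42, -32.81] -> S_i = 0.75 + -8.39*i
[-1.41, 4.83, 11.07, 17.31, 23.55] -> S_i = -1.41 + 6.24*i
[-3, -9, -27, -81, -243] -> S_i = -3*3^i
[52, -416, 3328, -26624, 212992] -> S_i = 52*-8^i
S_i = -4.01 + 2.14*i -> [-4.01, -1.87, 0.27, 2.41, 4.55]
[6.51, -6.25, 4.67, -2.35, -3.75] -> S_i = Random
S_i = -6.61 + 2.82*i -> [-6.61, -3.79, -0.97, 1.85, 4.67]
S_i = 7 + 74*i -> [7, 81, 155, 229, 303]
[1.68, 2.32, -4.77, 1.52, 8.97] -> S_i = Random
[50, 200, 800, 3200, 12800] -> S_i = 50*4^i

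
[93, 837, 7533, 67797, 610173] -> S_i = 93*9^i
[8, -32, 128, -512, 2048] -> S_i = 8*-4^i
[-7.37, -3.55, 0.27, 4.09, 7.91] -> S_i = -7.37 + 3.82*i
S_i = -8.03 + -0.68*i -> [-8.03, -8.71, -9.39, -10.07, -10.75]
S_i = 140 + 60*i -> [140, 200, 260, 320, 380]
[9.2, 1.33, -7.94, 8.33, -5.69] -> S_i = Random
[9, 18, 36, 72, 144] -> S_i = 9*2^i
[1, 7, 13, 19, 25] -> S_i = 1 + 6*i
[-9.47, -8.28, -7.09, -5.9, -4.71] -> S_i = -9.47 + 1.19*i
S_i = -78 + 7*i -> [-78, -71, -64, -57, -50]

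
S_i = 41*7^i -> [41, 287, 2009, 14063, 98441]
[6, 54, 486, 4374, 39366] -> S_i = 6*9^i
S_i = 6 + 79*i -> [6, 85, 164, 243, 322]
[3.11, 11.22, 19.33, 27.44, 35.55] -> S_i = 3.11 + 8.11*i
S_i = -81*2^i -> [-81, -162, -324, -648, -1296]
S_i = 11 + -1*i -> [11, 10, 9, 8, 7]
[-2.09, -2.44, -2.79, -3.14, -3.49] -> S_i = -2.09 + -0.35*i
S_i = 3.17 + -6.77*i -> [3.17, -3.6, -10.37, -17.14, -23.91]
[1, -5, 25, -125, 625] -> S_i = 1*-5^i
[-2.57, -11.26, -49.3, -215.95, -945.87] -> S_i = -2.57*4.38^i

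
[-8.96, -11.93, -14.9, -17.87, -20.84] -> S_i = -8.96 + -2.97*i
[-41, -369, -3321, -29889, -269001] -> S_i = -41*9^i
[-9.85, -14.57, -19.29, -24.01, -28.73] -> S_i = -9.85 + -4.72*i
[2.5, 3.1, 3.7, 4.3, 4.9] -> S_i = 2.50 + 0.60*i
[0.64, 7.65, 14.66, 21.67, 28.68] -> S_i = 0.64 + 7.01*i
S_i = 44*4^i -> [44, 176, 704, 2816, 11264]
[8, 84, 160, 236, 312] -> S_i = 8 + 76*i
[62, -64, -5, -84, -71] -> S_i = Random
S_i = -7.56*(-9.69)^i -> [-7.56, 73.26, -709.85, 6878.49, -66652.57]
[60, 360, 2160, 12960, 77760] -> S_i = 60*6^i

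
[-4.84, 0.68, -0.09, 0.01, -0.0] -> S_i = -4.84*(-0.14)^i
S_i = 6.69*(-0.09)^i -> [6.69, -0.6, 0.05, -0.0, 0.0]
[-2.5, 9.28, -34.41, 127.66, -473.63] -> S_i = -2.50*(-3.71)^i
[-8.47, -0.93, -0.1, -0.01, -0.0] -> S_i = -8.47*0.11^i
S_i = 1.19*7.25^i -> [1.19, 8.63, 62.55, 453.48, 3287.75]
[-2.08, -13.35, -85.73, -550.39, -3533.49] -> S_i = -2.08*6.42^i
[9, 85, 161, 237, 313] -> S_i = 9 + 76*i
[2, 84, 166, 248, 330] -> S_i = 2 + 82*i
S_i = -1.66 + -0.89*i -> [-1.66, -2.55, -3.44, -4.33, -5.22]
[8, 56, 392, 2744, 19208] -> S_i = 8*7^i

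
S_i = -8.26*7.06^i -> [-8.26, -58.32, -411.71, -2906.66, -20521.02]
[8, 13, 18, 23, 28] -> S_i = 8 + 5*i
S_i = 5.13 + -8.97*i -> [5.13, -3.84, -12.81, -21.78, -30.75]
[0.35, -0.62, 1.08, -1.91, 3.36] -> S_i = 0.35*(-1.76)^i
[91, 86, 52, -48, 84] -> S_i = Random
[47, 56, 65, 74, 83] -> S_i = 47 + 9*i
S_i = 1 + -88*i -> [1, -87, -175, -263, -351]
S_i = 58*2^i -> [58, 116, 232, 464, 928]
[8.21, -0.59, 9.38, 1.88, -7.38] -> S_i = Random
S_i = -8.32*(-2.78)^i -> [-8.32, 23.13, -64.3, 178.75, -496.94]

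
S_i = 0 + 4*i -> [0, 4, 8, 12, 16]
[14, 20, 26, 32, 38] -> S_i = 14 + 6*i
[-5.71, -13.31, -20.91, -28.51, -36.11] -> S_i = -5.71 + -7.60*i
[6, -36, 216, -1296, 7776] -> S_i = 6*-6^i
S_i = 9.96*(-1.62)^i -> [9.96, -16.14, 26.14, -42.35, 68.6]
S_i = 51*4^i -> [51, 204, 816, 3264, 13056]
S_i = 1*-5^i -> [1, -5, 25, -125, 625]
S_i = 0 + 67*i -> [0, 67, 134, 201, 268]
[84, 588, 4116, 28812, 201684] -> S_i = 84*7^i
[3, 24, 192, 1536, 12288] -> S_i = 3*8^i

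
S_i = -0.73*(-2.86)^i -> [-0.73, 2.09, -5.97, 17.08, -48.84]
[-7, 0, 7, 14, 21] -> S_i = -7 + 7*i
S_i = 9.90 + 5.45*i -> [9.9, 15.35, 20.8, 26.25, 31.7]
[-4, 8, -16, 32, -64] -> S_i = -4*-2^i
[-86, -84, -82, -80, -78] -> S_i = -86 + 2*i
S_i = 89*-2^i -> [89, -178, 356, -712, 1424]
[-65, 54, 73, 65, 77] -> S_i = Random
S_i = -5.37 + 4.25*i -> [-5.37, -1.12, 3.13, 7.38, 11.63]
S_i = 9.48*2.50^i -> [9.48, 23.7, 59.25, 148.12, 370.31]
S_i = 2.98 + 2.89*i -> [2.98, 5.87, 8.76, 11.65, 14.54]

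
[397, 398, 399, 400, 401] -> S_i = 397 + 1*i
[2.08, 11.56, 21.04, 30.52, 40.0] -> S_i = 2.08 + 9.48*i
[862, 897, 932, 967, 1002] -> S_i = 862 + 35*i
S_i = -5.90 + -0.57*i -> [-5.9, -6.47, -7.04, -7.61, -8.18]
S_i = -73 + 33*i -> [-73, -40, -7, 26, 59]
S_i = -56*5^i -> [-56, -280, -1400, -7000, -35000]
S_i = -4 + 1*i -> [-4, -3, -2, -1, 0]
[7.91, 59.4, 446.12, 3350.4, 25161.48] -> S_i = 7.91*7.51^i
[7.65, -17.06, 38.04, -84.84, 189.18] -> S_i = 7.65*(-2.23)^i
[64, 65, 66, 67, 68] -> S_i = 64 + 1*i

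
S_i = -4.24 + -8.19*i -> [-4.24, -12.43, -20.62, -28.81, -37.0]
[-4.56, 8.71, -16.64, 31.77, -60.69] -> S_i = -4.56*(-1.91)^i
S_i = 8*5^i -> [8, 40, 200, 1000, 5000]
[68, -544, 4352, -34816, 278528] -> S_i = 68*-8^i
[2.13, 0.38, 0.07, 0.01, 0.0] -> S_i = 2.13*0.18^i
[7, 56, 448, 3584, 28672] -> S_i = 7*8^i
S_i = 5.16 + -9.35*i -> [5.16, -4.19, -13.54, -22.89, -32.24]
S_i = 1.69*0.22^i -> [1.69, 0.37, 0.08, 0.02, 0.0]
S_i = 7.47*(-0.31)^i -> [7.47, -2.32, 0.72, -0.22, 0.07]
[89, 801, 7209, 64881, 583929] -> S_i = 89*9^i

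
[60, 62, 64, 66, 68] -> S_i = 60 + 2*i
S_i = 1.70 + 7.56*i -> [1.7, 9.26, 16.82, 24.38, 31.94]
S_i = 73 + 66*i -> [73, 139, 205, 271, 337]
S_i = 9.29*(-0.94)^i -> [9.29, -8.73, 8.21, -7.72, 7.25]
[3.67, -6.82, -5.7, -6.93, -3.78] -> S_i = Random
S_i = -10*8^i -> [-10, -80, -640, -5120, -40960]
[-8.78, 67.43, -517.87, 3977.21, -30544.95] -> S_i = -8.78*(-7.68)^i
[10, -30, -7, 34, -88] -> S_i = Random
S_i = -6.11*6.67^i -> [-6.11, -40.75, -271.83, -1813.09, -12093.29]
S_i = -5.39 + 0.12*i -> [-5.39, -5.27, -5.15, -5.03, -4.91]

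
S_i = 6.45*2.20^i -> [6.45, 14.19, 31.22, 68.68, 151.1]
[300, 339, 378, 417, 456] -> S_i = 300 + 39*i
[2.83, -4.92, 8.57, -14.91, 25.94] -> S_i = 2.83*(-1.74)^i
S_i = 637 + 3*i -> [637, 640, 643, 646, 649]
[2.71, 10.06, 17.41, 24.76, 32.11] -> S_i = 2.71 + 7.35*i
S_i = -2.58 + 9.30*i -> [-2.58, 6.72, 16.02, 25.32, 34.62]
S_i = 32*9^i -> [32, 288, 2592, 23328, 209952]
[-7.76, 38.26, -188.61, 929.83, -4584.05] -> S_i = -7.76*(-4.93)^i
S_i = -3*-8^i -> [-3, 24, -192, 1536, -12288]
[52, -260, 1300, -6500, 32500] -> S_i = 52*-5^i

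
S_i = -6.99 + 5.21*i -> [-6.99, -1.78, 3.43, 8.64, 13.85]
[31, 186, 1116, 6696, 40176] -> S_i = 31*6^i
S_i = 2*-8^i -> [2, -16, 128, -1024, 8192]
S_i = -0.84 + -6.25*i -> [-0.84, -7.09, -13.34, -19.59, -25.84]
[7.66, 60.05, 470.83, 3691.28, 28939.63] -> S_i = 7.66*7.84^i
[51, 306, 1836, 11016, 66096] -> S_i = 51*6^i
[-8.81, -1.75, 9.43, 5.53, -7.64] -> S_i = Random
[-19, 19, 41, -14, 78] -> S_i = Random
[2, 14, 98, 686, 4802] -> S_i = 2*7^i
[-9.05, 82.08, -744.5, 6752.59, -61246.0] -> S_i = -9.05*(-9.07)^i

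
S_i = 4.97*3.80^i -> [4.97, 18.89, 71.77, 272.71, 1036.31]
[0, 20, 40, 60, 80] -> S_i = 0 + 20*i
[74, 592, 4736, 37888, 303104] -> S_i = 74*8^i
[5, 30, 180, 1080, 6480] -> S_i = 5*6^i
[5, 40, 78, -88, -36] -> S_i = Random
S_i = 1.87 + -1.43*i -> [1.87, 0.44, -0.99, -2.42, -3.85]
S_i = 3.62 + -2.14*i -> [3.62, 1.48, -0.66, -2.8, -4.94]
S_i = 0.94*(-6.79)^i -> [0.94, -6.38, 43.34, -294.26, 1998.05]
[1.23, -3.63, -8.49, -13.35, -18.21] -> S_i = 1.23 + -4.86*i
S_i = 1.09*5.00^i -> [1.09, 5.45, 27.25, 136.25, 681.25]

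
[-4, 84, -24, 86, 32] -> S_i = Random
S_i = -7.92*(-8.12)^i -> [-7.92, 64.31, -522.2, 4240.27, -34430.97]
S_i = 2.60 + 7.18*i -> [2.6, 9.78, 16.96, 24.14, 31.32]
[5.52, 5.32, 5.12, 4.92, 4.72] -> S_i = 5.52 + -0.20*i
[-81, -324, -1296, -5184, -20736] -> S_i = -81*4^i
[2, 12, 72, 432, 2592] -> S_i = 2*6^i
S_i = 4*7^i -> [4, 28, 196, 1372, 9604]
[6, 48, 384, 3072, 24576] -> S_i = 6*8^i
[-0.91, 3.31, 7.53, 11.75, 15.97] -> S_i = -0.91 + 4.22*i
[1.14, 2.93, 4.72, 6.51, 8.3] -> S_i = 1.14 + 1.79*i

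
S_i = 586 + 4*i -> [586, 590, 594, 598, 602]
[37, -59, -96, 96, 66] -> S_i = Random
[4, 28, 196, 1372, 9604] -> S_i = 4*7^i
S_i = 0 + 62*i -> [0, 62, 124, 186, 248]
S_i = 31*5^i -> [31, 155, 775, 3875, 19375]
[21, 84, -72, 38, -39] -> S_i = Random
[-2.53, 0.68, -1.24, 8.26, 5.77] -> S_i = Random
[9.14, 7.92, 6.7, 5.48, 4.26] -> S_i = 9.14 + -1.22*i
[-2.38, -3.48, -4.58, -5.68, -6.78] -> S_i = -2.38 + -1.10*i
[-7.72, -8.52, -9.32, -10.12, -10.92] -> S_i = -7.72 + -0.80*i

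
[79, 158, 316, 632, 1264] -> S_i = 79*2^i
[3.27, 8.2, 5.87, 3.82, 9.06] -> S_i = Random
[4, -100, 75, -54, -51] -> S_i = Random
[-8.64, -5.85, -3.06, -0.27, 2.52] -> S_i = -8.64 + 2.79*i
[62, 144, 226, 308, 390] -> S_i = 62 + 82*i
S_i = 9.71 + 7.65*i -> [9.71, 17.36, 25.01, 32.66, 40.31]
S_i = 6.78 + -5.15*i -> [6.78, 1.63, -3.52, -8.67, -13.82]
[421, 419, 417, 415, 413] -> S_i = 421 + -2*i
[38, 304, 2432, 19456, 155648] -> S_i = 38*8^i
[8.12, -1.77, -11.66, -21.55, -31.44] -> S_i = 8.12 + -9.89*i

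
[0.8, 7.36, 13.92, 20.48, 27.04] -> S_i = 0.80 + 6.56*i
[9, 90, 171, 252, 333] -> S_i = 9 + 81*i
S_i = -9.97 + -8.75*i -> [-9.97, -18.72, -27.47, -36.22, -44.97]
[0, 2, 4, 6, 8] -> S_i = 0 + 2*i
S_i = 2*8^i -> [2, 16, 128, 1024, 8192]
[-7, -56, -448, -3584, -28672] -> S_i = -7*8^i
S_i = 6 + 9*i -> [6, 15, 24, 33, 42]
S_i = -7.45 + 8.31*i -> [-7.45, 0.86, 9.17, 17.48, 25.79]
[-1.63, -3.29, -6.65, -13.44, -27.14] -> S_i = -1.63*2.02^i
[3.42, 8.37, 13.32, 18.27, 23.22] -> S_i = 3.42 + 4.95*i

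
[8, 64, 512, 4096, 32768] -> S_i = 8*8^i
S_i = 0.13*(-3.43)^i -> [0.13, -0.45, 1.53, -5.25, 17.99]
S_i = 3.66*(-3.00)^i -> [3.66, -10.98, 32.94, -98.82, 296.46]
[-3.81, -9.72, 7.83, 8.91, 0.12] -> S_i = Random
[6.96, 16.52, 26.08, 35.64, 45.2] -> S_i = 6.96 + 9.56*i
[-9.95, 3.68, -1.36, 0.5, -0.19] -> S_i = -9.95*(-0.37)^i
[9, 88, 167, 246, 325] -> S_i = 9 + 79*i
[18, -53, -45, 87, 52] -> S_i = Random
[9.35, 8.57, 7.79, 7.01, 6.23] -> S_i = 9.35 + -0.78*i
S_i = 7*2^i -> [7, 14, 28, 56, 112]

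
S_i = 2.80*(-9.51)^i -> [2.8, -26.63, 253.23, -2408.24, 22902.35]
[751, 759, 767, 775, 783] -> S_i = 751 + 8*i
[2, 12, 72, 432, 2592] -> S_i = 2*6^i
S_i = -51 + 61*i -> [-51, 10, 71, 132, 193]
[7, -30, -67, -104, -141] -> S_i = 7 + -37*i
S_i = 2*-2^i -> [2, -4, 8, -16, 32]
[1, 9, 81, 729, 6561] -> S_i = 1*9^i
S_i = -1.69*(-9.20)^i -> [-1.69, 15.55, -143.04, 1315.98, -12107.04]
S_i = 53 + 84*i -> [53, 137, 221, 305, 389]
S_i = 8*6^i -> [8, 48, 288, 1728, 10368]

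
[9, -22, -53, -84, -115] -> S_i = 9 + -31*i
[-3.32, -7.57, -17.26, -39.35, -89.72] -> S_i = -3.32*2.28^i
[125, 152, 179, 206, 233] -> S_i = 125 + 27*i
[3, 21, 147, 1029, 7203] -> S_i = 3*7^i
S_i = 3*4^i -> [3, 12, 48, 192, 768]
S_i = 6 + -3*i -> [6, 3, 0, -3, -6]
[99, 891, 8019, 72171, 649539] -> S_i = 99*9^i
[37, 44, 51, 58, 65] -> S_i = 37 + 7*i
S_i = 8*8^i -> [8, 64, 512, 4096, 32768]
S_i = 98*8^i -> [98, 784, 6272, 50176, 401408]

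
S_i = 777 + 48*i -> [777, 825, 873, 921, 969]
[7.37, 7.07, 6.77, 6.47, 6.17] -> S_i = 7.37 + -0.30*i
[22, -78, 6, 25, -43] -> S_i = Random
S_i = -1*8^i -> [-1, -8, -64, -512, -4096]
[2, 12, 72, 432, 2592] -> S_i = 2*6^i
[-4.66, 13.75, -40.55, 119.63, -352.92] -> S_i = -4.66*(-2.95)^i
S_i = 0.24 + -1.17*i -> [0.24, -0.93, -2.1, -3.27, -4.44]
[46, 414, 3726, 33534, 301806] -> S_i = 46*9^i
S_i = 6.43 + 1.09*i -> [6.43, 7.52, 8.61, 9.7, 10.79]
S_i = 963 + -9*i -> [963, 954, 945, 936, 927]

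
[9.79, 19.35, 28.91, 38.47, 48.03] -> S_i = 9.79 + 9.56*i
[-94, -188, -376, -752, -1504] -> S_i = -94*2^i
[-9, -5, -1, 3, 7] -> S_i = -9 + 4*i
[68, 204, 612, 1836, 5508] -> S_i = 68*3^i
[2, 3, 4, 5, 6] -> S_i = 2 + 1*i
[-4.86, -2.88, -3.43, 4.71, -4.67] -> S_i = Random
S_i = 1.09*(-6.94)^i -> [1.09, -7.56, 52.5, -364.34, 2528.51]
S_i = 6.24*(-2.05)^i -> [6.24, -12.79, 26.22, -53.76, 110.2]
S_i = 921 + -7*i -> [921, 914, 907, 900, 893]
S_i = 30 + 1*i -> [30, 31, 32, 33, 34]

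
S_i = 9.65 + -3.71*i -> [9.65, 5.94, 2.23, -1.48, -5.19]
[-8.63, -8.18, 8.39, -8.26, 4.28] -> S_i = Random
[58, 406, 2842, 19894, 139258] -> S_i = 58*7^i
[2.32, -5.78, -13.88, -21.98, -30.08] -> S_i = 2.32 + -8.10*i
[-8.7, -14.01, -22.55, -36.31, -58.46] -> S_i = -8.70*1.61^i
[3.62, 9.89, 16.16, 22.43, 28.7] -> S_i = 3.62 + 6.27*i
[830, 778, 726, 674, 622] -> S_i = 830 + -52*i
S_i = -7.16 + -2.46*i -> [-7.16, -9.62, -12.08, -14.54, -17.0]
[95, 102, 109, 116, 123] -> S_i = 95 + 7*i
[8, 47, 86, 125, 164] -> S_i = 8 + 39*i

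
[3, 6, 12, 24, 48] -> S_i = 3*2^i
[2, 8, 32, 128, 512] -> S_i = 2*4^i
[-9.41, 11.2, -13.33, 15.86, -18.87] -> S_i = -9.41*(-1.19)^i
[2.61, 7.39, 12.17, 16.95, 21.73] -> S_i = 2.61 + 4.78*i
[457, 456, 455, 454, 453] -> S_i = 457 + -1*i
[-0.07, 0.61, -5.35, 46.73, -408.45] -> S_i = -0.07*(-8.74)^i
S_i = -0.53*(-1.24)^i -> [-0.53, 0.66, -0.81, 1.01, -1.25]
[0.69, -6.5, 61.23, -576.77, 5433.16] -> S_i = 0.69*(-9.42)^i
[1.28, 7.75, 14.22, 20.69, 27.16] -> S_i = 1.28 + 6.47*i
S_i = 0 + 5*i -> [0, 5, 10, 15, 20]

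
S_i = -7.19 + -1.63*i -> [-7.19, -8.82, -10.45, -12.08, -13.71]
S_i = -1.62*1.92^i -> [-1.62, -3.11, -5.97, -11.47, -22.02]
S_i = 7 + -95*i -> [7, -88, -183, -278, -373]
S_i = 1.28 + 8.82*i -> [1.28, 10.1, 18.92, 27.74, 36.56]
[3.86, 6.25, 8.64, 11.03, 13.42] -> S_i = 3.86 + 2.39*i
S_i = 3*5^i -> [3, 15, 75, 375, 1875]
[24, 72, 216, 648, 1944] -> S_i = 24*3^i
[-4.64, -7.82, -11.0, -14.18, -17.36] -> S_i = -4.64 + -3.18*i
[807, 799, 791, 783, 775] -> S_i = 807 + -8*i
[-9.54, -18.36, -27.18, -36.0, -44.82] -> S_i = -9.54 + -8.82*i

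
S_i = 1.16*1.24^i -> [1.16, 1.44, 1.78, 2.21, 2.74]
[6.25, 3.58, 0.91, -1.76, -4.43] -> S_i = 6.25 + -2.67*i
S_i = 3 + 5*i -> [3, 8, 13, 18, 23]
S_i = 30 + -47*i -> [30, -17, -64, -111, -158]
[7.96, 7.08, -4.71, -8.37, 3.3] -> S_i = Random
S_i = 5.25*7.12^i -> [5.25, 37.38, 266.15, 1894.96, 13492.09]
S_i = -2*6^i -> [-2, -12, -72, -432, -2592]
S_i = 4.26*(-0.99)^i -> [4.26, -4.22, 4.18, -4.13, 4.09]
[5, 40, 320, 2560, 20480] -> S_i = 5*8^i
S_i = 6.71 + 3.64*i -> [6.71, 10.35, 13.99, 17.63, 21.27]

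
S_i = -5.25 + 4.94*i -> [-5.25, -0.31, 4.63, 9.57, 14.51]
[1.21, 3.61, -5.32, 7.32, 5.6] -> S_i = Random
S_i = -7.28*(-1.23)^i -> [-7.28, 8.95, -11.01, 13.55, -16.66]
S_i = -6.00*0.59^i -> [-6.0, -3.54, -2.09, -1.23, -0.73]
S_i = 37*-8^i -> [37, -296, 2368, -18944, 151552]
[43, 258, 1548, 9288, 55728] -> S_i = 43*6^i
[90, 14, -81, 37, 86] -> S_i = Random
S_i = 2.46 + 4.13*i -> [2.46, 6.59, 10.72, 14.85, 18.98]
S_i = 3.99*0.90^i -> [3.99, 3.59, 3.23, 2.91, 2.62]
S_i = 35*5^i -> [35, 175, 875, 4375, 21875]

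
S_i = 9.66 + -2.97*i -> [9.66, 6.69, 3.72, 0.75, -2.22]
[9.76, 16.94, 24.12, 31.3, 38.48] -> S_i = 9.76 + 7.18*i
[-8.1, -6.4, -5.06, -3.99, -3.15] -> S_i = -8.10*0.79^i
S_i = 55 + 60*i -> [55, 115, 175, 235, 295]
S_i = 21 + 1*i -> [21, 22, 23, 24, 25]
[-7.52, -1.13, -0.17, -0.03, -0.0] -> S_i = -7.52*0.15^i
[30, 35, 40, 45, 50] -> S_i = 30 + 5*i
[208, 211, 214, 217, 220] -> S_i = 208 + 3*i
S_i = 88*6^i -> [88, 528, 3168, 19008, 114048]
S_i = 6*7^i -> [6, 42, 294, 2058, 14406]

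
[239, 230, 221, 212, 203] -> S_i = 239 + -9*i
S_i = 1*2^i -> [1, 2, 4, 8, 16]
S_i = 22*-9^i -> [22, -198, 1782, -16038, 144342]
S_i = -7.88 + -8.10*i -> [-7.88, -15.98, -24.08, -32.18, -40.28]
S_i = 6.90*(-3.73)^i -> [6.9, -25.74, 96.0, -358.08, 1335.62]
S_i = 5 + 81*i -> [5, 86, 167, 248, 329]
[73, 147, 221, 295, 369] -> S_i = 73 + 74*i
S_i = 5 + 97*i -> [5, 102, 199, 296, 393]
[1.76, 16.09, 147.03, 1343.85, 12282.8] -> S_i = 1.76*9.14^i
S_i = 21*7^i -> [21, 147, 1029, 7203, 50421]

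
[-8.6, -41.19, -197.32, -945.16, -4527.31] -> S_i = -8.60*4.79^i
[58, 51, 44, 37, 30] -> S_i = 58 + -7*i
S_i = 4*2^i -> [4, 8, 16, 32, 64]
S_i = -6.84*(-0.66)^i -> [-6.84, 4.51, -2.98, 1.97, -1.3]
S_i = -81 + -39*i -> [-81, -120, -159, -198, -237]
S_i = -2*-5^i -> [-2, 10, -50, 250, -1250]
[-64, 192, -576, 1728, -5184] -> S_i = -64*-3^i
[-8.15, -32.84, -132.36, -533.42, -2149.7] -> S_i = -8.15*4.03^i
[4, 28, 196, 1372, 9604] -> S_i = 4*7^i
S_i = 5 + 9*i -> [5, 14, 23, 32, 41]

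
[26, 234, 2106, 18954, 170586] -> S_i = 26*9^i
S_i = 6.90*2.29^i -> [6.9, 15.8, 36.18, 82.86, 189.75]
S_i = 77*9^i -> [77, 693, 6237, 56133, 505197]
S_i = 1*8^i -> [1, 8, 64, 512, 4096]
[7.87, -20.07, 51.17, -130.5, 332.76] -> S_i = 7.87*(-2.55)^i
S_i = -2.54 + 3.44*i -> [-2.54, 0.9, 4.34, 7.78, 11.22]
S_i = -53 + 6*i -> [-53, -47, -41, -35, -29]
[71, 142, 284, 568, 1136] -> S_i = 71*2^i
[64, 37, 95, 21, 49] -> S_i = Random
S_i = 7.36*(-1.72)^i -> [7.36, -12.66, 21.77, -37.45, 64.42]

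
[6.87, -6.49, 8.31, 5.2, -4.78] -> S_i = Random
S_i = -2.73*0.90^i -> [-2.73, -2.46, -2.21, -1.99, -1.79]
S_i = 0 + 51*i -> [0, 51, 102, 153, 204]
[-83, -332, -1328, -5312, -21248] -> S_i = -83*4^i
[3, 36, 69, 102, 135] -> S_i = 3 + 33*i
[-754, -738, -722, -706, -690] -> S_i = -754 + 16*i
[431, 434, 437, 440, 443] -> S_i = 431 + 3*i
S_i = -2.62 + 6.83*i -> [-2.62, 4.21, 11.04, 17.87, 24.7]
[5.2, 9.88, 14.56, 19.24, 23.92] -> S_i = 5.20 + 4.68*i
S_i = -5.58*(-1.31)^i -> [-5.58, 7.31, -9.58, 12.54, -16.43]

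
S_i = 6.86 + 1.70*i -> [6.86, 8.56, 10.26, 11.96, 13.66]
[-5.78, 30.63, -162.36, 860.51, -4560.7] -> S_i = -5.78*(-5.30)^i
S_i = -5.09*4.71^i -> [-5.09, -23.97, -112.92, -531.84, -2504.96]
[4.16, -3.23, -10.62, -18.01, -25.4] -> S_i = 4.16 + -7.39*i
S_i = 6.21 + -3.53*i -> [6.21, 2.68, -0.85, -4.38, -7.91]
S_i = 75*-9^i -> [75, -675, 6075, -54675, 492075]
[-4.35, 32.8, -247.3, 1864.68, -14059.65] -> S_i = -4.35*(-7.54)^i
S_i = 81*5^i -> [81, 405, 2025, 10125, 50625]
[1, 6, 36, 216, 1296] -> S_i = 1*6^i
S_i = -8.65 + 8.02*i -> [-8.65, -0.63, 7.39, 15.41, 23.43]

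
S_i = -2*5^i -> [-2, -10, -50, -250, -1250]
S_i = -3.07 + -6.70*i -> [-3.07, -9.77, -16.47, -23.17, -29.87]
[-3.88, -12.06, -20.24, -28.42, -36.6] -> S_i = -3.88 + -8.18*i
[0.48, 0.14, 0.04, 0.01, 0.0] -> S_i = 0.48*0.30^i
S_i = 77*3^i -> [77, 231, 693, 2079, 6237]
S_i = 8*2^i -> [8, 16, 32, 64, 128]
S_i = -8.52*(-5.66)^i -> [-8.52, 48.22, -272.94, 1544.86, -8743.9]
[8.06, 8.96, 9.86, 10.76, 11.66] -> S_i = 8.06 + 0.90*i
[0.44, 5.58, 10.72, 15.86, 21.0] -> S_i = 0.44 + 5.14*i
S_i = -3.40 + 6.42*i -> [-3.4, 3.02, 9.44, 15.86, 22.28]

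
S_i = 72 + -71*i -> [72, 1, -70, -141, -212]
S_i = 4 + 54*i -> [4, 58, 112, 166, 220]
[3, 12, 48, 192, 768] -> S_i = 3*4^i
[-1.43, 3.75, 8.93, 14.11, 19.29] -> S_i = -1.43 + 5.18*i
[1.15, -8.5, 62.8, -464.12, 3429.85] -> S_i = 1.15*(-7.39)^i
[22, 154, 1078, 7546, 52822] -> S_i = 22*7^i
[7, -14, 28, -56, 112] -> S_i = 7*-2^i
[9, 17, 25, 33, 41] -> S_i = 9 + 8*i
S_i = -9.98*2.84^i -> [-9.98, -28.34, -80.49, -228.6, -649.24]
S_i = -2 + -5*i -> [-2, -7, -12, -17, -22]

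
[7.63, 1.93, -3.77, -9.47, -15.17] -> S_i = 7.63 + -5.70*i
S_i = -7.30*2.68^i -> [-7.3, -19.56, -52.43, -140.52, -376.58]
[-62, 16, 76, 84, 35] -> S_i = Random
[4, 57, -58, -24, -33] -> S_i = Random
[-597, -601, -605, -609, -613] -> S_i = -597 + -4*i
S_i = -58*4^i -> [-58, -232, -928, -3712, -14848]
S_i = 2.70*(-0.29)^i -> [2.7, -0.78, 0.23, -0.07, 0.02]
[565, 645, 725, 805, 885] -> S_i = 565 + 80*i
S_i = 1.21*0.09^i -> [1.21, 0.11, 0.01, 0.0, 0.0]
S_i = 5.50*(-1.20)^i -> [5.5, -6.6, 7.92, -9.5, 11.4]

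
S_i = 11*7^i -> [11, 77, 539, 3773, 26411]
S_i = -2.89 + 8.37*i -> [-2.89, 5.48, 13.85, 22.22, 30.59]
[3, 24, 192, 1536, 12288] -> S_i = 3*8^i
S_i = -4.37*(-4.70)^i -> [-4.37, 20.54, -96.53, 453.71, -2132.42]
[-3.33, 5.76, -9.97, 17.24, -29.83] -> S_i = -3.33*(-1.73)^i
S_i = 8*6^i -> [8, 48, 288, 1728, 10368]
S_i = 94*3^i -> [94, 282, 846, 2538, 7614]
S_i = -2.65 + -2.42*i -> [-2.65, -5.07, -7.49, -9.91, -12.33]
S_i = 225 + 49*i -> [225, 274, 323, 372, 421]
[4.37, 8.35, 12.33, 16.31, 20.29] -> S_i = 4.37 + 3.98*i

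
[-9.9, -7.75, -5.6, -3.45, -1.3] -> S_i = -9.90 + 2.15*i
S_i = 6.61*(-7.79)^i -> [6.61, -51.49, 401.12, -3124.74, 24341.72]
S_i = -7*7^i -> [-7, -49, -343, -2401, -16807]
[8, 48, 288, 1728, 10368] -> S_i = 8*6^i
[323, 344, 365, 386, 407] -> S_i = 323 + 21*i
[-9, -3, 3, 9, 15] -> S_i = -9 + 6*i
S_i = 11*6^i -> [11, 66, 396, 2376, 14256]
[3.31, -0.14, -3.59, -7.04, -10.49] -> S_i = 3.31 + -3.45*i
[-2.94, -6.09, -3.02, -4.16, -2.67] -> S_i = Random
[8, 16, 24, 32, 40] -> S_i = 8 + 8*i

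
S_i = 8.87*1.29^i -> [8.87, 11.44, 14.76, 19.04, 24.56]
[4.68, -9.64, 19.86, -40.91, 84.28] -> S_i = 4.68*(-2.06)^i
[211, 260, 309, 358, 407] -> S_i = 211 + 49*i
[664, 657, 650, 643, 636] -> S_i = 664 + -7*i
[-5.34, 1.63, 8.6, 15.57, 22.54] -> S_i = -5.34 + 6.97*i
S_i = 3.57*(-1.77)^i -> [3.57, -6.32, 11.18, -19.8, 35.04]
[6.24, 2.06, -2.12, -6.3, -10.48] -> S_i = 6.24 + -4.18*i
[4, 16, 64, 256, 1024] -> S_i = 4*4^i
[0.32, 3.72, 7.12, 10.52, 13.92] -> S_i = 0.32 + 3.40*i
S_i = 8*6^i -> [8, 48, 288, 1728, 10368]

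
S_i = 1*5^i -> [1, 5, 25, 125, 625]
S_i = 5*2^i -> [5, 10, 20, 40, 80]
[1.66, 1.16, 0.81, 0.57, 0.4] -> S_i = 1.66*0.70^i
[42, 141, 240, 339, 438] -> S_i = 42 + 99*i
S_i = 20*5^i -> [20, 100, 500, 2500, 12500]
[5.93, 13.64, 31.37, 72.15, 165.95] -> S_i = 5.93*2.30^i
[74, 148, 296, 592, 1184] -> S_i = 74*2^i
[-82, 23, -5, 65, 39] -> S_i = Random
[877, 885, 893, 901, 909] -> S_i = 877 + 8*i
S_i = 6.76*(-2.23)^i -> [6.76, -15.07, 33.62, -74.97, 167.17]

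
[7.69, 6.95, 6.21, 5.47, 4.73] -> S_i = 7.69 + -0.74*i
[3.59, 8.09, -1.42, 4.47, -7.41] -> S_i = Random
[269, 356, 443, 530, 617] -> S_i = 269 + 87*i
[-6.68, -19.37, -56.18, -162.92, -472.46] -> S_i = -6.68*2.90^i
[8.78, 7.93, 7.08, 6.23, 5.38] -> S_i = 8.78 + -0.85*i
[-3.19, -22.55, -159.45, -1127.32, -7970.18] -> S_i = -3.19*7.07^i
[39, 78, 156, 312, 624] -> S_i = 39*2^i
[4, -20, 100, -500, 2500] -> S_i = 4*-5^i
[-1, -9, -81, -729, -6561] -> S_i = -1*9^i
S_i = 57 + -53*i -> [57, 4, -49, -102, -155]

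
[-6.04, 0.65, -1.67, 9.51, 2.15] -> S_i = Random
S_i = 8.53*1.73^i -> [8.53, 14.76, 25.53, 44.17, 76.41]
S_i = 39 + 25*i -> [39, 64, 89, 114, 139]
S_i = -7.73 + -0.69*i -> [-7.73, -8.42, -9.11, -9.8, -10.49]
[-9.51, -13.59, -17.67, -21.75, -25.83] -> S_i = -9.51 + -4.08*i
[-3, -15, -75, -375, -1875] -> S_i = -3*5^i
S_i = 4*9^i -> [4, 36, 324, 2916, 26244]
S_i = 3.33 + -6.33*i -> [3.33, -3.0, -9.33, -15.66, -21.99]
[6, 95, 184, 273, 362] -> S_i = 6 + 89*i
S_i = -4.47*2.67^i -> [-4.47, -11.93, -31.87, -85.08, -227.17]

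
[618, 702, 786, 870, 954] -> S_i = 618 + 84*i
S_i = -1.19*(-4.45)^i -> [-1.19, 5.3, -23.56, 104.86, -466.65]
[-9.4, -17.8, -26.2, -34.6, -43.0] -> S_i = -9.40 + -8.40*i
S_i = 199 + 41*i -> [199, 240, 281, 322, 363]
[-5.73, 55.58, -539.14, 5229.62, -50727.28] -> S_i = -5.73*(-9.70)^i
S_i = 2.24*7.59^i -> [2.24, 17.0, 129.04, 979.43, 7433.87]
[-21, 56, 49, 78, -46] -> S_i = Random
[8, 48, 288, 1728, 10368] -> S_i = 8*6^i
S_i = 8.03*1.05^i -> [8.03, 8.43, 8.85, 9.3, 9.76]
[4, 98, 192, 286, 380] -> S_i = 4 + 94*i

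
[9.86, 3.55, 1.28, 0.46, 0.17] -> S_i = 9.86*0.36^i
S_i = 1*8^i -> [1, 8, 64, 512, 4096]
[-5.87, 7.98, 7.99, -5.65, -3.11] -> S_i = Random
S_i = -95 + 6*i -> [-95, -89, -83, -77, -71]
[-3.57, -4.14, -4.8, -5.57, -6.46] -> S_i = -3.57*1.16^i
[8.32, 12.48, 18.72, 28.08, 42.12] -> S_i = 8.32*1.50^i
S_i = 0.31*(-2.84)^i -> [0.31, -0.88, 2.5, -7.1, 20.17]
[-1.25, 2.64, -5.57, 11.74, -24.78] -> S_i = -1.25*(-2.11)^i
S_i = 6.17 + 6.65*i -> [6.17, 12.82, 19.47, 26.12, 32.77]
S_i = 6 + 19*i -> [6, 25, 44, 63, 82]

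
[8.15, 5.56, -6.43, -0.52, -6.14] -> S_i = Random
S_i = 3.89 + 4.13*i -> [3.89, 8.02, 12.15, 16.28, 20.41]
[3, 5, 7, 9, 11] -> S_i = 3 + 2*i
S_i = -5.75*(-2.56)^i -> [-5.75, 14.72, -37.68, 96.47, -246.96]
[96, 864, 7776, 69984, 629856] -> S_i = 96*9^i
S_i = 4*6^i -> [4, 24, 144, 864, 5184]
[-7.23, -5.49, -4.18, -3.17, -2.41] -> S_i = -7.23*0.76^i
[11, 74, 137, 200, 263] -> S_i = 11 + 63*i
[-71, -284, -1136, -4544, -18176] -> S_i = -71*4^i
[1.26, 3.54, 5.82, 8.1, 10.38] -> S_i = 1.26 + 2.28*i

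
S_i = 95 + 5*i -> [95, 100, 105, 110, 115]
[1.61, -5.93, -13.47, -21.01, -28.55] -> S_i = 1.61 + -7.54*i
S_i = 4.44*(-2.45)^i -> [4.44, -10.88, 26.65, -65.3, 159.97]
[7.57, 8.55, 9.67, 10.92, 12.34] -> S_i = 7.57*1.13^i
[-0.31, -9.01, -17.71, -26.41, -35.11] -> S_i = -0.31 + -8.70*i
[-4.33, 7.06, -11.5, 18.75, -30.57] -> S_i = -4.33*(-1.63)^i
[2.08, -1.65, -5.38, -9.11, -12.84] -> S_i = 2.08 + -3.73*i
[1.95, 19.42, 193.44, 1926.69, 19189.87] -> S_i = 1.95*9.96^i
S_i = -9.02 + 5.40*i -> [-9.02, -3.62, 1.78, 7.18, 12.58]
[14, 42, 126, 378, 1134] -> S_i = 14*3^i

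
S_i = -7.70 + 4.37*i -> [-7.7, -3.33, 1.04, 5.41, 9.78]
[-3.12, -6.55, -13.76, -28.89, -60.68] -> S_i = -3.12*2.10^i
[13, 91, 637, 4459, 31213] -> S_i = 13*7^i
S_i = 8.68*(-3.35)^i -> [8.68, -29.08, 97.41, -326.33, 1093.2]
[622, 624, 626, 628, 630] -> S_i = 622 + 2*i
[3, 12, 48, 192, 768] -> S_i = 3*4^i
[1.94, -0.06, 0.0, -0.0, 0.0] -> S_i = 1.94*(-0.03)^i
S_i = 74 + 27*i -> [74, 101, 128, 155, 182]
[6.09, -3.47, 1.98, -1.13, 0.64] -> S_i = 6.09*(-0.57)^i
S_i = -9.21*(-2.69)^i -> [-9.21, 24.77, -66.64, 179.27, -482.25]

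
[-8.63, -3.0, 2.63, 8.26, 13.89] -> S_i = -8.63 + 5.63*i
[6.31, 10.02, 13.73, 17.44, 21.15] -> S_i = 6.31 + 3.71*i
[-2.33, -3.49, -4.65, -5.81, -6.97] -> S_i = -2.33 + -1.16*i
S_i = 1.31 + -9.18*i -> [1.31, -7.87, -17.05, -26.23, -35.41]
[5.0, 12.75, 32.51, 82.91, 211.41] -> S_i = 5.00*2.55^i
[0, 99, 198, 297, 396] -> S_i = 0 + 99*i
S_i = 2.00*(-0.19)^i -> [2.0, -0.38, 0.07, -0.01, 0.0]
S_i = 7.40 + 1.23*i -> [7.4, 8.63, 9.86, 11.09, 12.32]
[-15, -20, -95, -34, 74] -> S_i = Random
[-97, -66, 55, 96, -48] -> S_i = Random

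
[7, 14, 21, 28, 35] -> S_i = 7 + 7*i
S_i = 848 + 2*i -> [848, 850, 852, 854, 856]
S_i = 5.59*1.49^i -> [5.59, 8.33, 12.41, 18.49, 27.55]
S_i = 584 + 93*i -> [584, 677, 770, 863, 956]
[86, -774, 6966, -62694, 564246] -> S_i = 86*-9^i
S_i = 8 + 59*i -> [8, 67, 126, 185, 244]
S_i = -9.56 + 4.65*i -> [-9.56, -4.91, -0.26, 4.39, 9.04]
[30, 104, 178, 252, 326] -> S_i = 30 + 74*i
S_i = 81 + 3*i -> [81, 84, 87, 90, 93]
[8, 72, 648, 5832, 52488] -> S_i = 8*9^i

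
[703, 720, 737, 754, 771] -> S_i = 703 + 17*i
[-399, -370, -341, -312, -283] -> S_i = -399 + 29*i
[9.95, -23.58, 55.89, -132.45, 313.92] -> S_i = 9.95*(-2.37)^i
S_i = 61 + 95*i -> [61, 156, 251, 346, 441]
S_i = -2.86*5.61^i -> [-2.86, -16.04, -90.01, -504.96, -2832.81]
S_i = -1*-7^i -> [-1, 7, -49, 343, -2401]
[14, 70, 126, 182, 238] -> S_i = 14 + 56*i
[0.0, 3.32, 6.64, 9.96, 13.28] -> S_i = 0.00 + 3.32*i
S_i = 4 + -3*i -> [4, 1, -2, -5, -8]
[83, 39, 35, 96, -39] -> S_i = Random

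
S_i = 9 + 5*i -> [9, 14, 19, 24, 29]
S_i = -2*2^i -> [-2, -4, -8, -16, -32]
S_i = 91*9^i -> [91, 819, 7371, 66339, 597051]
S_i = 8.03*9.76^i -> [8.03, 78.37, 764.92, 7465.6, 72864.3]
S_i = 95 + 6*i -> [95, 101, 107, 113, 119]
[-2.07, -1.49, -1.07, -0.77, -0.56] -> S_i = -2.07*0.72^i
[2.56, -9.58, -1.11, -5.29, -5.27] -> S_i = Random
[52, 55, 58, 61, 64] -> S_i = 52 + 3*i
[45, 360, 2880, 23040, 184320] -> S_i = 45*8^i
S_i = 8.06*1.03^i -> [8.06, 8.3, 8.55, 8.81, 9.07]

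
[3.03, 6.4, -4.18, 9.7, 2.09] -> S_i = Random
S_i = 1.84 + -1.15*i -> [1.84, 0.69, -0.46, -1.61, -2.76]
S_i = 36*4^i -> [36, 144, 576, 2304, 9216]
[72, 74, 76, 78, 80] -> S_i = 72 + 2*i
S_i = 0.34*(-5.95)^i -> [0.34, -2.02, 12.04, -71.62, 426.13]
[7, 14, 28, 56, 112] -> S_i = 7*2^i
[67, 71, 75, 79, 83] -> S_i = 67 + 4*i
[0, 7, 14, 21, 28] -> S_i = 0 + 7*i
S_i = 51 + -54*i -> [51, -3, -57, -111, -165]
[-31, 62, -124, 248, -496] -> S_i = -31*-2^i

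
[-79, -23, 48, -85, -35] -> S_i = Random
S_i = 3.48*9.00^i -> [3.48, 31.32, 281.88, 2536.92, 22832.28]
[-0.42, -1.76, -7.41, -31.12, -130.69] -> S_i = -0.42*4.20^i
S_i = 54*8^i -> [54, 432, 3456, 27648, 221184]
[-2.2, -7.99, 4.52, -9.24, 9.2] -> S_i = Random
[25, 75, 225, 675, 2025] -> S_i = 25*3^i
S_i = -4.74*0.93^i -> [-4.74, -4.41, -4.1, -3.81, -3.55]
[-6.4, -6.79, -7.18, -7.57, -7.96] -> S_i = -6.40 + -0.39*i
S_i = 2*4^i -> [2, 8, 32, 128, 512]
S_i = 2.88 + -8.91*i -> [2.88, -6.03, -14.94, -23.85, -32.76]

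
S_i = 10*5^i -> [10, 50, 250, 1250, 6250]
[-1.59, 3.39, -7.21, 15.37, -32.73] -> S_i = -1.59*(-2.13)^i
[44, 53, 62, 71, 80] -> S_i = 44 + 9*i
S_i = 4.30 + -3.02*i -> [4.3, 1.28, -1.74, -4.76, -7.78]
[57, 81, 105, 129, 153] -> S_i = 57 + 24*i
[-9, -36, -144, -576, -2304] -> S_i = -9*4^i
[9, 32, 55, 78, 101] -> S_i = 9 + 23*i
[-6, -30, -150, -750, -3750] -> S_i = -6*5^i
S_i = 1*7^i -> [1, 7, 49, 343, 2401]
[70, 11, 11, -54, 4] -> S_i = Random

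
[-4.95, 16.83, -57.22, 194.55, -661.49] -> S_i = -4.95*(-3.40)^i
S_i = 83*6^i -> [83, 498, 2988, 17928, 107568]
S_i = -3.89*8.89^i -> [-3.89, -34.58, -307.43, -2733.1, -24297.22]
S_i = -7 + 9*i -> [-7, 2, 11, 20, 29]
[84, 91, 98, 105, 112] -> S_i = 84 + 7*i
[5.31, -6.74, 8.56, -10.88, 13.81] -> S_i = 5.31*(-1.27)^i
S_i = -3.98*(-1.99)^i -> [-3.98, 7.92, -15.76, 31.36, -62.42]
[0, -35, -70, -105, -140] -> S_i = 0 + -35*i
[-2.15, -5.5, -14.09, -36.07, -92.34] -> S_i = -2.15*2.56^i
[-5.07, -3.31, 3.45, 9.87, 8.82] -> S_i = Random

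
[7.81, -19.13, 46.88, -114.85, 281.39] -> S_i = 7.81*(-2.45)^i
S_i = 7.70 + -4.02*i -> [7.7, 3.68, -0.34, -4.36, -8.38]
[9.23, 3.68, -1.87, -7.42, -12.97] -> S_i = 9.23 + -5.55*i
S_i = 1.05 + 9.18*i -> [1.05, 10.23, 19.41, 28.59, 37.77]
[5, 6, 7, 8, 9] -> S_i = 5 + 1*i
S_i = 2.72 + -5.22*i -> [2.72, -2.5, -7.72, -12.94, -18.16]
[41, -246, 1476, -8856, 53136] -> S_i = 41*-6^i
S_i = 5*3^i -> [5, 15, 45, 135, 405]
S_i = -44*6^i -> [-44, -264, -1584, -9504, -57024]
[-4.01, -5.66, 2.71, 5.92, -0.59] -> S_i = Random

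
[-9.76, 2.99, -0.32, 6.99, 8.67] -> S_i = Random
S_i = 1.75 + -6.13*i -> [1.75, -4.38, -10.51, -16.64, -22.77]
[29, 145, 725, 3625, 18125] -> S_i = 29*5^i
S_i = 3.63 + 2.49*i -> [3.63, 6.12, 8.61, 11.1, 13.59]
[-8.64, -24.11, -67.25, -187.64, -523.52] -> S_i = -8.64*2.79^i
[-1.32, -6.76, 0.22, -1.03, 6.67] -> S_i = Random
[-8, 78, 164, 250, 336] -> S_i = -8 + 86*i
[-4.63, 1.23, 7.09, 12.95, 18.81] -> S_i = -4.63 + 5.86*i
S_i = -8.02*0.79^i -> [-8.02, -6.34, -5.01, -3.95, -3.12]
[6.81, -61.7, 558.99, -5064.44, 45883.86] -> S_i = 6.81*(-9.06)^i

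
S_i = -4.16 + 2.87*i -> [-4.16, -1.29, 1.58, 4.45, 7.32]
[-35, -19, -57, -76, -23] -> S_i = Random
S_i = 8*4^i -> [8, 32, 128, 512, 2048]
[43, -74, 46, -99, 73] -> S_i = Random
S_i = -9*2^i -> [-9, -18, -36, -72, -144]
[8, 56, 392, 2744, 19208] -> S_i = 8*7^i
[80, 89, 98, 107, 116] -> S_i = 80 + 9*i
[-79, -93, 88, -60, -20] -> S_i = Random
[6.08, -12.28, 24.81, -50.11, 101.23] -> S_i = 6.08*(-2.02)^i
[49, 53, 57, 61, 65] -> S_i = 49 + 4*i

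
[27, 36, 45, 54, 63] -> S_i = 27 + 9*i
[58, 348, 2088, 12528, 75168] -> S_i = 58*6^i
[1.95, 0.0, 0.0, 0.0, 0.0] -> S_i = 1.95*0.00^i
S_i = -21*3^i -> [-21, -63, -189, -567, -1701]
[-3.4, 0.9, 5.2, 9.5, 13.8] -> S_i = -3.40 + 4.30*i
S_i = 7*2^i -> [7, 14, 28, 56, 112]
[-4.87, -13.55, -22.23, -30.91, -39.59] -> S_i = -4.87 + -8.68*i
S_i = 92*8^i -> [92, 736, 5888, 47104, 376832]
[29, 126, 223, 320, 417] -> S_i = 29 + 97*i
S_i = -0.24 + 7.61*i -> [-0.24, 7.37, 14.98, 22.59, 30.2]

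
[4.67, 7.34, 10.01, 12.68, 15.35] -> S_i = 4.67 + 2.67*i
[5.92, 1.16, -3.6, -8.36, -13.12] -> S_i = 5.92 + -4.76*i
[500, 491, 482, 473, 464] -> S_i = 500 + -9*i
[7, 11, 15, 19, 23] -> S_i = 7 + 4*i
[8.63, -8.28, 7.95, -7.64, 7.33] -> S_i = 8.63*(-0.96)^i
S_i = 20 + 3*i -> [20, 23, 26, 29, 32]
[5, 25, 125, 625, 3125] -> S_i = 5*5^i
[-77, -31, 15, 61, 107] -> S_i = -77 + 46*i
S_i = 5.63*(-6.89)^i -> [5.63, -38.79, 267.27, -1841.48, 12687.77]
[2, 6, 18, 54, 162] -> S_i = 2*3^i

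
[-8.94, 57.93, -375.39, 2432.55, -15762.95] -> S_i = -8.94*(-6.48)^i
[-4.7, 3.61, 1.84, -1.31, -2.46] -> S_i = Random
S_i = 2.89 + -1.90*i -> [2.89, 0.99, -0.91, -2.81, -4.71]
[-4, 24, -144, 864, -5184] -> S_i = -4*-6^i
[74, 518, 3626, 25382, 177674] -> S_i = 74*7^i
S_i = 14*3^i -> [14, 42, 126, 378, 1134]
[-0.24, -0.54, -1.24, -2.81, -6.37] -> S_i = -0.24*2.27^i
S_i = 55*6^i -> [55, 330, 1980, 11880, 71280]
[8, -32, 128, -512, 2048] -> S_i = 8*-4^i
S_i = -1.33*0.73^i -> [-1.33, -0.97, -0.71, -0.52, -0.38]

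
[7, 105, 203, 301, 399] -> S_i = 7 + 98*i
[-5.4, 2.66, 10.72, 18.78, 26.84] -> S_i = -5.40 + 8.06*i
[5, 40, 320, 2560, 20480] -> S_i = 5*8^i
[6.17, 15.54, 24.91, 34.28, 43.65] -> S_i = 6.17 + 9.37*i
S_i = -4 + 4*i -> [-4, 0, 4, 8, 12]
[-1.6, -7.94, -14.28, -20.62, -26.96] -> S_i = -1.60 + -6.34*i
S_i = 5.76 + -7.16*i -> [5.76, -1.4, -8.56, -15.72, -22.88]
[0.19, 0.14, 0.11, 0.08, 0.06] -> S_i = 0.19*0.75^i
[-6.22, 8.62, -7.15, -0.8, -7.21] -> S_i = Random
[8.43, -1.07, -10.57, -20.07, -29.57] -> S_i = 8.43 + -9.50*i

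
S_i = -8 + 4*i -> [-8, -4, 0, 4, 8]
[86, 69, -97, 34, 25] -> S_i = Random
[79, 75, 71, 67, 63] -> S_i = 79 + -4*i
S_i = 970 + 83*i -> [970, 1053, 1136, 1219, 1302]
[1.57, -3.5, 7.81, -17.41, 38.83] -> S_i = 1.57*(-2.23)^i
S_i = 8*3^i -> [8, 24, 72, 216, 648]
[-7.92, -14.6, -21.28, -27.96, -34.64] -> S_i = -7.92 + -6.68*i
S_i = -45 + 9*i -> [-45, -36, -27, -18, -9]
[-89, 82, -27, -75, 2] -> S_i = Random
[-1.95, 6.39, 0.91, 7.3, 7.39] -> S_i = Random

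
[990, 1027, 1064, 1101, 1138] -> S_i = 990 + 37*i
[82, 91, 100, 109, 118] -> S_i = 82 + 9*i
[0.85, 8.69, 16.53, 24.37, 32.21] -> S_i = 0.85 + 7.84*i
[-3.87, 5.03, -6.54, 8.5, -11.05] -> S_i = -3.87*(-1.30)^i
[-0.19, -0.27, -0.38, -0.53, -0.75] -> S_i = -0.19*1.41^i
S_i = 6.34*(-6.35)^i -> [6.34, -40.26, 255.64, -1623.34, 10308.23]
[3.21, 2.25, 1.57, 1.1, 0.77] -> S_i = 3.21*0.70^i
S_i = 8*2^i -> [8, 16, 32, 64, 128]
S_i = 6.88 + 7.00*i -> [6.88, 13.88, 20.88, 27.88, 34.88]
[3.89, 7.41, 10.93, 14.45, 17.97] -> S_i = 3.89 + 3.52*i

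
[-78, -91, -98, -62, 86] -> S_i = Random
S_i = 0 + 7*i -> [0, 7, 14, 21, 28]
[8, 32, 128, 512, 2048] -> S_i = 8*4^i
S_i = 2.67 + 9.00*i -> [2.67, 11.67, 20.67, 29.67, 38.67]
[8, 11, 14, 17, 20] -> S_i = 8 + 3*i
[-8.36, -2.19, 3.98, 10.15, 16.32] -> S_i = -8.36 + 6.17*i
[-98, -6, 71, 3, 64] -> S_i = Random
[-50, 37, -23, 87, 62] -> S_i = Random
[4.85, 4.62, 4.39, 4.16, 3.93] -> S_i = 4.85 + -0.23*i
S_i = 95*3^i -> [95, 285, 855, 2565, 7695]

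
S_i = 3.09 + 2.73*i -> [3.09, 5.82, 8.55, 11.28, 14.01]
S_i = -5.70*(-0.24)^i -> [-5.7, 1.37, -0.33, 0.08, -0.02]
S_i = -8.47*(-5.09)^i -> [-8.47, 43.11, -219.44, 1116.96, -5685.32]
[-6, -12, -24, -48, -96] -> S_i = -6*2^i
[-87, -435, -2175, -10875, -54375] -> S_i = -87*5^i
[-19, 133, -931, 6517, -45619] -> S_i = -19*-7^i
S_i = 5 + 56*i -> [5, 61, 117, 173, 229]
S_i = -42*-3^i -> [-42, 126, -378, 1134, -3402]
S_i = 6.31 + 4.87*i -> [6.31, 11.18, 16.05, 20.92, 25.79]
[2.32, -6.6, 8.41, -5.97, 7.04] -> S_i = Random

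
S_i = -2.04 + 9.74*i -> [-2.04, 7.7, 17.44, 27.18, 36.92]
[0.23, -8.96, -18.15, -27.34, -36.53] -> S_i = 0.23 + -9.19*i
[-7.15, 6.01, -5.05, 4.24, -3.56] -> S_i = -7.15*(-0.84)^i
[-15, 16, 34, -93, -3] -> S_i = Random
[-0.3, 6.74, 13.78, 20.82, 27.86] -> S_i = -0.30 + 7.04*i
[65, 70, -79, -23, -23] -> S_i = Random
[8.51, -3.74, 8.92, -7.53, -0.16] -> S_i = Random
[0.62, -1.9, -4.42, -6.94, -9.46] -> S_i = 0.62 + -2.52*i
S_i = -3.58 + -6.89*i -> [-3.58, -10.47, -17.36, -24.25, -31.14]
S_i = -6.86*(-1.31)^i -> [-6.86, 8.99, -11.77, 15.42, -20.2]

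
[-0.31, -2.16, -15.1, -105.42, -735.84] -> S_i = -0.31*6.98^i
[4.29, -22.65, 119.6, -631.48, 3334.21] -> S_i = 4.29*(-5.28)^i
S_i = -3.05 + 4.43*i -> [-3.05, 1.38, 5.81, 10.24, 14.67]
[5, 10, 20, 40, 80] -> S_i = 5*2^i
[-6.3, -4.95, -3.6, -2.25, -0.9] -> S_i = -6.30 + 1.35*i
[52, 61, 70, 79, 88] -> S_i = 52 + 9*i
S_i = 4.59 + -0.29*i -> [4.59, 4.3, 4.01, 3.72, 3.43]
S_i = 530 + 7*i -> [530, 537, 544, 551, 558]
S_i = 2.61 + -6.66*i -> [2.61, -4.05, -10.71, -17.37, -24.03]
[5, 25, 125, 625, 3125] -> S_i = 5*5^i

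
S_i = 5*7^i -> [5, 35, 245, 1715, 12005]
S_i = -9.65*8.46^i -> [-9.65, -81.64, -690.67, -5843.03, -49432.07]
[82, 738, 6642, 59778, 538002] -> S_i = 82*9^i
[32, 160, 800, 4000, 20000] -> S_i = 32*5^i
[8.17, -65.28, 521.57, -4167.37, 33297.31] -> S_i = 8.17*(-7.99)^i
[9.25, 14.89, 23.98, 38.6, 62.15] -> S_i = 9.25*1.61^i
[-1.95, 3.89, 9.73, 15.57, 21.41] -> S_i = -1.95 + 5.84*i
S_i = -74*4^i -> [-74, -296, -1184, -4736, -18944]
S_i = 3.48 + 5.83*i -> [3.48, 9.31, 15.14, 20.97, 26.8]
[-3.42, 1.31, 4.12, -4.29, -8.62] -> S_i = Random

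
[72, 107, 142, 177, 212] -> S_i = 72 + 35*i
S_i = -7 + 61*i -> [-7, 54, 115, 176, 237]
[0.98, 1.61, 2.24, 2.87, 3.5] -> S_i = 0.98 + 0.63*i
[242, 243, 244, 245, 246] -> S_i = 242 + 1*i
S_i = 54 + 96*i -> [54, 150, 246, 342, 438]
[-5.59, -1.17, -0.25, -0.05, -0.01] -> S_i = -5.59*0.21^i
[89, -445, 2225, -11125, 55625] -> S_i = 89*-5^i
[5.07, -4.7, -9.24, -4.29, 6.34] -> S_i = Random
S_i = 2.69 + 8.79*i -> [2.69, 11.48, 20.27, 29.06, 37.85]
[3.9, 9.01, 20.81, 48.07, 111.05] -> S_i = 3.90*2.31^i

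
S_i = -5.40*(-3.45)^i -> [-5.4, 18.63, -64.27, 221.74, -765.02]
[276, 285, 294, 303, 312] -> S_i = 276 + 9*i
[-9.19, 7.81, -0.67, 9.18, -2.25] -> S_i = Random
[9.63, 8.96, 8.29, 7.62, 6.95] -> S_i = 9.63 + -0.67*i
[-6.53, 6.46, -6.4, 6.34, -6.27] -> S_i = -6.53*(-0.99)^i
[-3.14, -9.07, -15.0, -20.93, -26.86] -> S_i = -3.14 + -5.93*i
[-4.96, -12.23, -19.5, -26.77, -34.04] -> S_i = -4.96 + -7.27*i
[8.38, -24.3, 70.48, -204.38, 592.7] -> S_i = 8.38*(-2.90)^i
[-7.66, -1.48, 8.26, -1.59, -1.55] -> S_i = Random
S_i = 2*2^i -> [2, 4, 8, 16, 32]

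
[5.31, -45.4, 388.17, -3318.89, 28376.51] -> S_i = 5.31*(-8.55)^i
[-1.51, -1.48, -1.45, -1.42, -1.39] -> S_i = -1.51*0.98^i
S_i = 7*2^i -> [7, 14, 28, 56, 112]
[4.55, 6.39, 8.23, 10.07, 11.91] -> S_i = 4.55 + 1.84*i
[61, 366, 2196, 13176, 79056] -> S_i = 61*6^i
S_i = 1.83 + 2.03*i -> [1.83, 3.86, 5.89, 7.92, 9.95]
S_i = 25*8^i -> [25, 200, 1600, 12800, 102400]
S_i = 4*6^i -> [4, 24, 144, 864, 5184]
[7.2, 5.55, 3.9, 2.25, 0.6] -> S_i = 7.20 + -1.65*i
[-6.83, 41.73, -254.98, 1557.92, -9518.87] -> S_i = -6.83*(-6.11)^i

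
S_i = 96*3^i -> [96, 288, 864, 2592, 7776]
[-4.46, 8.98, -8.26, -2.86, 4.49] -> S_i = Random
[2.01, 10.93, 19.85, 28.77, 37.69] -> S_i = 2.01 + 8.92*i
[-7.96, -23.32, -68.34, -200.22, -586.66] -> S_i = -7.96*2.93^i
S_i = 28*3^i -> [28, 84, 252, 756, 2268]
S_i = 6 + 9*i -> [6, 15, 24, 33, 42]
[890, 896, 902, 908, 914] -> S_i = 890 + 6*i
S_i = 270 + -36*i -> [270, 234, 198, 162, 126]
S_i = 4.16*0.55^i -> [4.16, 2.29, 1.26, 0.69, 0.38]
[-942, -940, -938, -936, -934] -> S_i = -942 + 2*i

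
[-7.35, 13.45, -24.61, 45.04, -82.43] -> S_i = -7.35*(-1.83)^i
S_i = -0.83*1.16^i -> [-0.83, -0.96, -1.12, -1.3, -1.5]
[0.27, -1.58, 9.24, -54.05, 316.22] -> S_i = 0.27*(-5.85)^i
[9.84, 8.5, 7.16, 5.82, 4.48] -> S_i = 9.84 + -1.34*i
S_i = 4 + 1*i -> [4, 5, 6, 7, 8]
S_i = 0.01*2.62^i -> [0.01, 0.03, 0.07, 0.18, 0.47]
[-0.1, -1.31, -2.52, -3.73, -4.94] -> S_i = -0.10 + -1.21*i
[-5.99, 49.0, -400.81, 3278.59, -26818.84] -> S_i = -5.99*(-8.18)^i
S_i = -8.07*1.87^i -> [-8.07, -15.09, -28.22, -52.77, -98.68]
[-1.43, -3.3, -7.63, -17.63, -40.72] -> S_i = -1.43*2.31^i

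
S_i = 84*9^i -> [84, 756, 6804, 61236, 551124]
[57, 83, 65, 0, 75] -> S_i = Random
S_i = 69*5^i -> [69, 345, 1725, 8625, 43125]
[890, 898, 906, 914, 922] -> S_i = 890 + 8*i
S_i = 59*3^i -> [59, 177, 531, 1593, 4779]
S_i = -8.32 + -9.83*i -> [-8.32, -18.15, -27.98, -37.81, -47.64]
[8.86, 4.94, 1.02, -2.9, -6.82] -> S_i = 8.86 + -3.92*i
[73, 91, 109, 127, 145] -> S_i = 73 + 18*i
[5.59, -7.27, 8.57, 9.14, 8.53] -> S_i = Random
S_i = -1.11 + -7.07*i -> [-1.11, -8.18, -15.25, -22.32, -29.39]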